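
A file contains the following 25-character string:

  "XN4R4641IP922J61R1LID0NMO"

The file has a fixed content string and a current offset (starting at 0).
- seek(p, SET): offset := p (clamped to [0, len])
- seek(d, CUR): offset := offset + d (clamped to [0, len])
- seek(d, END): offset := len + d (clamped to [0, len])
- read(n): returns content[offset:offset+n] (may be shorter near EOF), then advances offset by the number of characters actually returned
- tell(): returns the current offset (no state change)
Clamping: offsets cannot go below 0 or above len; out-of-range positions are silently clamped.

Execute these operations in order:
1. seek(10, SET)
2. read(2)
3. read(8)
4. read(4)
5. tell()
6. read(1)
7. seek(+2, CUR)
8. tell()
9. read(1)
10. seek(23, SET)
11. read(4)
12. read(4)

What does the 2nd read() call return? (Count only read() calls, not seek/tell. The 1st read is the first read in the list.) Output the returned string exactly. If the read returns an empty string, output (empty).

Answer: 2J61R1LI

Derivation:
After 1 (seek(10, SET)): offset=10
After 2 (read(2)): returned '92', offset=12
After 3 (read(8)): returned '2J61R1LI', offset=20
After 4 (read(4)): returned 'D0NM', offset=24
After 5 (tell()): offset=24
After 6 (read(1)): returned 'O', offset=25
After 7 (seek(+2, CUR)): offset=25
After 8 (tell()): offset=25
After 9 (read(1)): returned '', offset=25
After 10 (seek(23, SET)): offset=23
After 11 (read(4)): returned 'MO', offset=25
After 12 (read(4)): returned '', offset=25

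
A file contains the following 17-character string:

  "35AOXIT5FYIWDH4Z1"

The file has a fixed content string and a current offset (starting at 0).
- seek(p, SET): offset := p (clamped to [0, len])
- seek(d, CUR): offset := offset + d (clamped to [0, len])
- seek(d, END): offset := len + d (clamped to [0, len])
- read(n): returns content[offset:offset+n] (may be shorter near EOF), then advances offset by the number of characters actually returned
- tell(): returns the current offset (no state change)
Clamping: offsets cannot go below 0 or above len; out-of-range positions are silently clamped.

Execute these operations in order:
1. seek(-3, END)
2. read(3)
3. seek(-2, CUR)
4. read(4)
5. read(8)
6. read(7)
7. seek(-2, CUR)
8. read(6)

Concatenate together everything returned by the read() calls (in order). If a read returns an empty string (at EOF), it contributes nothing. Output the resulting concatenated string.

Answer: 4Z1Z1Z1

Derivation:
After 1 (seek(-3, END)): offset=14
After 2 (read(3)): returned '4Z1', offset=17
After 3 (seek(-2, CUR)): offset=15
After 4 (read(4)): returned 'Z1', offset=17
After 5 (read(8)): returned '', offset=17
After 6 (read(7)): returned '', offset=17
After 7 (seek(-2, CUR)): offset=15
After 8 (read(6)): returned 'Z1', offset=17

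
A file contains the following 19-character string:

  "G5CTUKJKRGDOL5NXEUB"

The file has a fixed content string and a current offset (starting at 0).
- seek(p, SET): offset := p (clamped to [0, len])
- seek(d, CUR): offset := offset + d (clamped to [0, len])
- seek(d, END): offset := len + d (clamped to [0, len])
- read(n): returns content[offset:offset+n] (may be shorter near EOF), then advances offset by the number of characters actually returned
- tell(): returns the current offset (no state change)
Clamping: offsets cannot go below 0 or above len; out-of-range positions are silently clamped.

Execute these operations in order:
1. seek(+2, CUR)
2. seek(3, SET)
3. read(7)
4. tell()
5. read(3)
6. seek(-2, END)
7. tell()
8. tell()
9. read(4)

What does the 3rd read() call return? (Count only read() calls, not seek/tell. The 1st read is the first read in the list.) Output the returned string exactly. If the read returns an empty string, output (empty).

After 1 (seek(+2, CUR)): offset=2
After 2 (seek(3, SET)): offset=3
After 3 (read(7)): returned 'TUKJKRG', offset=10
After 4 (tell()): offset=10
After 5 (read(3)): returned 'DOL', offset=13
After 6 (seek(-2, END)): offset=17
After 7 (tell()): offset=17
After 8 (tell()): offset=17
After 9 (read(4)): returned 'UB', offset=19

Answer: UB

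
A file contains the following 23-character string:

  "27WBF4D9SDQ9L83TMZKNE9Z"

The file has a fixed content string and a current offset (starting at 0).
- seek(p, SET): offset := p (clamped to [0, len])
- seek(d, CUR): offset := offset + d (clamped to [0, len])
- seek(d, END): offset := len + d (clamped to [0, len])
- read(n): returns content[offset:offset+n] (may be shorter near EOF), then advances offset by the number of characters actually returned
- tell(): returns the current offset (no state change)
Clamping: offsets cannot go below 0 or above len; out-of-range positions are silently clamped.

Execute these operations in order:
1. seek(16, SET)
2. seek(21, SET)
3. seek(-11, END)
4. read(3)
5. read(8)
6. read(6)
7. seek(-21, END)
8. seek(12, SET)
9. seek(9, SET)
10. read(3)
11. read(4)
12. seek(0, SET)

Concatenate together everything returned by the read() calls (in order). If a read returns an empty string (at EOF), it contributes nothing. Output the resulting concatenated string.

After 1 (seek(16, SET)): offset=16
After 2 (seek(21, SET)): offset=21
After 3 (seek(-11, END)): offset=12
After 4 (read(3)): returned 'L83', offset=15
After 5 (read(8)): returned 'TMZKNE9Z', offset=23
After 6 (read(6)): returned '', offset=23
After 7 (seek(-21, END)): offset=2
After 8 (seek(12, SET)): offset=12
After 9 (seek(9, SET)): offset=9
After 10 (read(3)): returned 'DQ9', offset=12
After 11 (read(4)): returned 'L83T', offset=16
After 12 (seek(0, SET)): offset=0

Answer: L83TMZKNE9ZDQ9L83T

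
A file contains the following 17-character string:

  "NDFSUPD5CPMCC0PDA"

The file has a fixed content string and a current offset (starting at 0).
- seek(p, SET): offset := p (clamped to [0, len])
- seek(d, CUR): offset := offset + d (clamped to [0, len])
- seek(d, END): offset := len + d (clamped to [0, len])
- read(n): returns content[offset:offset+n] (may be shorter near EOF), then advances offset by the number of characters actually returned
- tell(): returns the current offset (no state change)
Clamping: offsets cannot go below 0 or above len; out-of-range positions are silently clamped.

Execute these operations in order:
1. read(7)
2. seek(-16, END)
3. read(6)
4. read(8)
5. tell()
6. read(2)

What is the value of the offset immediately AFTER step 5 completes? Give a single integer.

After 1 (read(7)): returned 'NDFSUPD', offset=7
After 2 (seek(-16, END)): offset=1
After 3 (read(6)): returned 'DFSUPD', offset=7
After 4 (read(8)): returned '5CPMCC0P', offset=15
After 5 (tell()): offset=15

Answer: 15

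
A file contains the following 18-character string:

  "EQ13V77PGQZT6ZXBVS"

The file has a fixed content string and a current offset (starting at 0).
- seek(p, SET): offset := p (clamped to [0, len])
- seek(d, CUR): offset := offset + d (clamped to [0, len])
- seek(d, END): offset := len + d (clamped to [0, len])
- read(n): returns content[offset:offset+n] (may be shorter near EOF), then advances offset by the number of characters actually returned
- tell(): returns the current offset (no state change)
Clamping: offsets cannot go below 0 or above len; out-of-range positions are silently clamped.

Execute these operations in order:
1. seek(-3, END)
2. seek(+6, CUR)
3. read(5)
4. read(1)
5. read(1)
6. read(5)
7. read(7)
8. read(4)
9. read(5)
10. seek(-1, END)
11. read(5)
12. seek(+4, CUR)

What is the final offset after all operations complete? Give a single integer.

Answer: 18

Derivation:
After 1 (seek(-3, END)): offset=15
After 2 (seek(+6, CUR)): offset=18
After 3 (read(5)): returned '', offset=18
After 4 (read(1)): returned '', offset=18
After 5 (read(1)): returned '', offset=18
After 6 (read(5)): returned '', offset=18
After 7 (read(7)): returned '', offset=18
After 8 (read(4)): returned '', offset=18
After 9 (read(5)): returned '', offset=18
After 10 (seek(-1, END)): offset=17
After 11 (read(5)): returned 'S', offset=18
After 12 (seek(+4, CUR)): offset=18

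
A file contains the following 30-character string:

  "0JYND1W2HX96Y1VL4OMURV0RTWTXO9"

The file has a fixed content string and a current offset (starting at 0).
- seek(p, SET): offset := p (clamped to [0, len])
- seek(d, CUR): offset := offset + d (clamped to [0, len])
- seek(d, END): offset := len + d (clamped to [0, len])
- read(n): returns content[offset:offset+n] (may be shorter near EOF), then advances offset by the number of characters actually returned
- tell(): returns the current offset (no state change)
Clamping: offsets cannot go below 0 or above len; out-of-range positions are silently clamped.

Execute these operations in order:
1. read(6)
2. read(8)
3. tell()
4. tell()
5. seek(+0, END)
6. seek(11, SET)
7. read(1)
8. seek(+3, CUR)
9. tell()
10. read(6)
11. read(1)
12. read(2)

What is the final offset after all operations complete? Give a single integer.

Answer: 24

Derivation:
After 1 (read(6)): returned '0JYND1', offset=6
After 2 (read(8)): returned 'W2HX96Y1', offset=14
After 3 (tell()): offset=14
After 4 (tell()): offset=14
After 5 (seek(+0, END)): offset=30
After 6 (seek(11, SET)): offset=11
After 7 (read(1)): returned '6', offset=12
After 8 (seek(+3, CUR)): offset=15
After 9 (tell()): offset=15
After 10 (read(6)): returned 'L4OMUR', offset=21
After 11 (read(1)): returned 'V', offset=22
After 12 (read(2)): returned '0R', offset=24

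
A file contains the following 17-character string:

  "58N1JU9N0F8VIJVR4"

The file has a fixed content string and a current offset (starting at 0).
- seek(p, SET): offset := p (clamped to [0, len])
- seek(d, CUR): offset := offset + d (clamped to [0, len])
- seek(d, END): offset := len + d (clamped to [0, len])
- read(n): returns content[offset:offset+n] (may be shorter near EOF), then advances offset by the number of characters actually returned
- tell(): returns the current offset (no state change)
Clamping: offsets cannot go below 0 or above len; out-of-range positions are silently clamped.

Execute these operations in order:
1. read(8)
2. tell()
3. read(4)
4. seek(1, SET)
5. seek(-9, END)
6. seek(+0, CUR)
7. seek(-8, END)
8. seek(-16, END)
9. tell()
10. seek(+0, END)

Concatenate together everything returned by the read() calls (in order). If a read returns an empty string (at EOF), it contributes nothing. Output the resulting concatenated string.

After 1 (read(8)): returned '58N1JU9N', offset=8
After 2 (tell()): offset=8
After 3 (read(4)): returned '0F8V', offset=12
After 4 (seek(1, SET)): offset=1
After 5 (seek(-9, END)): offset=8
After 6 (seek(+0, CUR)): offset=8
After 7 (seek(-8, END)): offset=9
After 8 (seek(-16, END)): offset=1
After 9 (tell()): offset=1
After 10 (seek(+0, END)): offset=17

Answer: 58N1JU9N0F8V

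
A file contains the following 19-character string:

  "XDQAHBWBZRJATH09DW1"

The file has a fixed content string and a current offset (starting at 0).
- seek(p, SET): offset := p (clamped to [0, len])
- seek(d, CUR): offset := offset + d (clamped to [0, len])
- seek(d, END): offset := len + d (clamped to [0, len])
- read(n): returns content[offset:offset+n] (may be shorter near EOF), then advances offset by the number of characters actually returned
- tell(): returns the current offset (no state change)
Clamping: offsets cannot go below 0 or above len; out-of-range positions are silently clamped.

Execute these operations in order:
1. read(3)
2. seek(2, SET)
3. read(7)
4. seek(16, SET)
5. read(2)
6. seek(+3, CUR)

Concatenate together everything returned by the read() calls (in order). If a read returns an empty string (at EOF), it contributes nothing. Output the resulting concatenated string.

After 1 (read(3)): returned 'XDQ', offset=3
After 2 (seek(2, SET)): offset=2
After 3 (read(7)): returned 'QAHBWBZ', offset=9
After 4 (seek(16, SET)): offset=16
After 5 (read(2)): returned 'DW', offset=18
After 6 (seek(+3, CUR)): offset=19

Answer: XDQQAHBWBZDW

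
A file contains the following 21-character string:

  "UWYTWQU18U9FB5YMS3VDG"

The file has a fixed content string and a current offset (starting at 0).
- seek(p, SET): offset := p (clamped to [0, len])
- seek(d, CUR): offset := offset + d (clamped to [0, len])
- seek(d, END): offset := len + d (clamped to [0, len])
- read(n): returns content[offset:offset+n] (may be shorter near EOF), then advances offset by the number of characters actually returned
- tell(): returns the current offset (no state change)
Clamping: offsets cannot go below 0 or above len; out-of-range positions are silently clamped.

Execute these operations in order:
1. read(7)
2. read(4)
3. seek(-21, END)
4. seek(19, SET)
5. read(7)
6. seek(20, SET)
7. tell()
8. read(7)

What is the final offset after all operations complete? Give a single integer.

Answer: 21

Derivation:
After 1 (read(7)): returned 'UWYTWQU', offset=7
After 2 (read(4)): returned '18U9', offset=11
After 3 (seek(-21, END)): offset=0
After 4 (seek(19, SET)): offset=19
After 5 (read(7)): returned 'DG', offset=21
After 6 (seek(20, SET)): offset=20
After 7 (tell()): offset=20
After 8 (read(7)): returned 'G', offset=21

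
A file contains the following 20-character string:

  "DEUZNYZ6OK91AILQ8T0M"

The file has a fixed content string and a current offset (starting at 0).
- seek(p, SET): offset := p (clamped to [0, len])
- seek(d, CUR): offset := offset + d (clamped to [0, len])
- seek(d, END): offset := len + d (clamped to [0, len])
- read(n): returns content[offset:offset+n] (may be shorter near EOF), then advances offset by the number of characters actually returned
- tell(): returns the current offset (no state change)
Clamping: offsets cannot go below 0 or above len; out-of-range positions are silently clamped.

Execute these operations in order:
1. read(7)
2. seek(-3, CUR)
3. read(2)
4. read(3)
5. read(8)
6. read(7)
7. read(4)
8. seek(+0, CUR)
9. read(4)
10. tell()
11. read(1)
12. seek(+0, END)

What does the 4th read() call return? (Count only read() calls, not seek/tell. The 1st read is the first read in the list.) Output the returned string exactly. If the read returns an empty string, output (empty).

After 1 (read(7)): returned 'DEUZNYZ', offset=7
After 2 (seek(-3, CUR)): offset=4
After 3 (read(2)): returned 'NY', offset=6
After 4 (read(3)): returned 'Z6O', offset=9
After 5 (read(8)): returned 'K91AILQ8', offset=17
After 6 (read(7)): returned 'T0M', offset=20
After 7 (read(4)): returned '', offset=20
After 8 (seek(+0, CUR)): offset=20
After 9 (read(4)): returned '', offset=20
After 10 (tell()): offset=20
After 11 (read(1)): returned '', offset=20
After 12 (seek(+0, END)): offset=20

Answer: K91AILQ8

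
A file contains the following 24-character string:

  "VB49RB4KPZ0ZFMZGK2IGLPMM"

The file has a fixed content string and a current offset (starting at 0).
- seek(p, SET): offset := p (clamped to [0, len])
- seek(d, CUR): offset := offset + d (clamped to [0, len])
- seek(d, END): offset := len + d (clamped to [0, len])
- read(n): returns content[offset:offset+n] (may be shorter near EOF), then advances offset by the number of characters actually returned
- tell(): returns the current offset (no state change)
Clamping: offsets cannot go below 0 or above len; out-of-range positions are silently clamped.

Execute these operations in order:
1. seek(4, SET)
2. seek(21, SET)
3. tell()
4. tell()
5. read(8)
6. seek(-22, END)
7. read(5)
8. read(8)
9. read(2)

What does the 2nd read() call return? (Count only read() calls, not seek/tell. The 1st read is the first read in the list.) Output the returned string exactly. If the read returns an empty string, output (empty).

After 1 (seek(4, SET)): offset=4
After 2 (seek(21, SET)): offset=21
After 3 (tell()): offset=21
After 4 (tell()): offset=21
After 5 (read(8)): returned 'PMM', offset=24
After 6 (seek(-22, END)): offset=2
After 7 (read(5)): returned '49RB4', offset=7
After 8 (read(8)): returned 'KPZ0ZFMZ', offset=15
After 9 (read(2)): returned 'GK', offset=17

Answer: 49RB4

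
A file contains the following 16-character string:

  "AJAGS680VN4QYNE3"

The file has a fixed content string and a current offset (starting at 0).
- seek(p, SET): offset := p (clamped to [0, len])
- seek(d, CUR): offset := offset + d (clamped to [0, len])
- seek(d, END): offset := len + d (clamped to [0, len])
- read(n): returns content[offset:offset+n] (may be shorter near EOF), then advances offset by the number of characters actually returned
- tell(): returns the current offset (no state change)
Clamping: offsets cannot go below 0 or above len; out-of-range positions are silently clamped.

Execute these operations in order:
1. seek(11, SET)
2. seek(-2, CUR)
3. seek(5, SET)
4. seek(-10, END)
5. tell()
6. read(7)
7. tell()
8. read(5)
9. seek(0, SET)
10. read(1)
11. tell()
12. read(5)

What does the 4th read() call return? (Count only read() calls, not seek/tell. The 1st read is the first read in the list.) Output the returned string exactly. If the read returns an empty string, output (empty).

Answer: JAGS6

Derivation:
After 1 (seek(11, SET)): offset=11
After 2 (seek(-2, CUR)): offset=9
After 3 (seek(5, SET)): offset=5
After 4 (seek(-10, END)): offset=6
After 5 (tell()): offset=6
After 6 (read(7)): returned '80VN4QY', offset=13
After 7 (tell()): offset=13
After 8 (read(5)): returned 'NE3', offset=16
After 9 (seek(0, SET)): offset=0
After 10 (read(1)): returned 'A', offset=1
After 11 (tell()): offset=1
After 12 (read(5)): returned 'JAGS6', offset=6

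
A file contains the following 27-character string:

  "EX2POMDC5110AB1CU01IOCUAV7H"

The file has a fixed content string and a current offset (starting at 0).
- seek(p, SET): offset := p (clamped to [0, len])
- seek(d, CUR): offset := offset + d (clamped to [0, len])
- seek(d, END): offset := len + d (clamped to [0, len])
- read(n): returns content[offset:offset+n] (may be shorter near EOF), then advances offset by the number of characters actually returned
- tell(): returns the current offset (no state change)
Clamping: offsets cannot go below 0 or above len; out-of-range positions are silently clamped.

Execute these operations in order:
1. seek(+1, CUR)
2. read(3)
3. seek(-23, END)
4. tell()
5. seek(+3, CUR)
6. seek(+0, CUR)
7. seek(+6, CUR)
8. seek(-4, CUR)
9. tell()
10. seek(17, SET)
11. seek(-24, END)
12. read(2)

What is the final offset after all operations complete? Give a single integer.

Answer: 5

Derivation:
After 1 (seek(+1, CUR)): offset=1
After 2 (read(3)): returned 'X2P', offset=4
After 3 (seek(-23, END)): offset=4
After 4 (tell()): offset=4
After 5 (seek(+3, CUR)): offset=7
After 6 (seek(+0, CUR)): offset=7
After 7 (seek(+6, CUR)): offset=13
After 8 (seek(-4, CUR)): offset=9
After 9 (tell()): offset=9
After 10 (seek(17, SET)): offset=17
After 11 (seek(-24, END)): offset=3
After 12 (read(2)): returned 'PO', offset=5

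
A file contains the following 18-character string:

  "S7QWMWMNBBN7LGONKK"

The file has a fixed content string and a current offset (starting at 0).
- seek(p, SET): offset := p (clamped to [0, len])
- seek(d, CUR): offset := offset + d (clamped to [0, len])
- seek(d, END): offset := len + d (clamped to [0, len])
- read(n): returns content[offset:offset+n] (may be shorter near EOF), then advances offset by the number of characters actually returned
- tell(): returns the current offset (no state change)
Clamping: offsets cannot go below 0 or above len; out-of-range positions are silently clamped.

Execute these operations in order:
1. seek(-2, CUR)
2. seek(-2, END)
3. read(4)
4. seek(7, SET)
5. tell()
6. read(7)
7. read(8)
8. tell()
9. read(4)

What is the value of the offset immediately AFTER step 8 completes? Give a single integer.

After 1 (seek(-2, CUR)): offset=0
After 2 (seek(-2, END)): offset=16
After 3 (read(4)): returned 'KK', offset=18
After 4 (seek(7, SET)): offset=7
After 5 (tell()): offset=7
After 6 (read(7)): returned 'NBBN7LG', offset=14
After 7 (read(8)): returned 'ONKK', offset=18
After 8 (tell()): offset=18

Answer: 18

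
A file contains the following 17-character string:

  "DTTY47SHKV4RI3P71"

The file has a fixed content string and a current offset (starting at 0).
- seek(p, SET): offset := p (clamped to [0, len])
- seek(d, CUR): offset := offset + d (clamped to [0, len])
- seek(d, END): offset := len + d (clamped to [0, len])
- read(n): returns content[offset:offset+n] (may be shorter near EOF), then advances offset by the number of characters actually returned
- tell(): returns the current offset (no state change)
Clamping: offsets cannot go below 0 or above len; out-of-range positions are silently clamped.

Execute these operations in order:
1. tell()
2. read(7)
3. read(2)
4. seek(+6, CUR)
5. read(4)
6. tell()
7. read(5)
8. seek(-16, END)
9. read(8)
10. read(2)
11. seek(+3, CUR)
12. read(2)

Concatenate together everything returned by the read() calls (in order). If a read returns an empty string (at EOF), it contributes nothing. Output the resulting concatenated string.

After 1 (tell()): offset=0
After 2 (read(7)): returned 'DTTY47S', offset=7
After 3 (read(2)): returned 'HK', offset=9
After 4 (seek(+6, CUR)): offset=15
After 5 (read(4)): returned '71', offset=17
After 6 (tell()): offset=17
After 7 (read(5)): returned '', offset=17
After 8 (seek(-16, END)): offset=1
After 9 (read(8)): returned 'TTY47SHK', offset=9
After 10 (read(2)): returned 'V4', offset=11
After 11 (seek(+3, CUR)): offset=14
After 12 (read(2)): returned 'P7', offset=16

Answer: DTTY47SHK71TTY47SHKV4P7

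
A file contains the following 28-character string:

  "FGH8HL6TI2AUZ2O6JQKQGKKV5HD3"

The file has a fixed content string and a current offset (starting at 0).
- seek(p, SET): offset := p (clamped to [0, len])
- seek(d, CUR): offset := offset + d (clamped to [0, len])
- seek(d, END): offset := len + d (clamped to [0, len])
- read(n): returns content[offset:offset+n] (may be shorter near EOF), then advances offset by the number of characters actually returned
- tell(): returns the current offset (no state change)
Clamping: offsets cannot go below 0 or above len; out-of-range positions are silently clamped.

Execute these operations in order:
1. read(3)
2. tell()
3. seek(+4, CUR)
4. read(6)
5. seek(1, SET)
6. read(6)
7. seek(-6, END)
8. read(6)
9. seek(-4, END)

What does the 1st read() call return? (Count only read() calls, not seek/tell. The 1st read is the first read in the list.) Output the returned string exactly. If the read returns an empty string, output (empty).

Answer: FGH

Derivation:
After 1 (read(3)): returned 'FGH', offset=3
After 2 (tell()): offset=3
After 3 (seek(+4, CUR)): offset=7
After 4 (read(6)): returned 'TI2AUZ', offset=13
After 5 (seek(1, SET)): offset=1
After 6 (read(6)): returned 'GH8HL6', offset=7
After 7 (seek(-6, END)): offset=22
After 8 (read(6)): returned 'KV5HD3', offset=28
After 9 (seek(-4, END)): offset=24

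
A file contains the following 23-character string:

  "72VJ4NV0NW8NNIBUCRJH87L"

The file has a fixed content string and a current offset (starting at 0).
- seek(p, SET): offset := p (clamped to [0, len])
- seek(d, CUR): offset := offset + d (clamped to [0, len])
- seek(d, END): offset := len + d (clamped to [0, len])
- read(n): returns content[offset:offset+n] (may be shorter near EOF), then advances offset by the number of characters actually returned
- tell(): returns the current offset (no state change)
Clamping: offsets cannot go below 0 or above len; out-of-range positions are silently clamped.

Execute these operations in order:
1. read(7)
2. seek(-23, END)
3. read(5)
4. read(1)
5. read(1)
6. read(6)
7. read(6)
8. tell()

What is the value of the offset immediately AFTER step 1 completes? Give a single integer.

Answer: 7

Derivation:
After 1 (read(7)): returned '72VJ4NV', offset=7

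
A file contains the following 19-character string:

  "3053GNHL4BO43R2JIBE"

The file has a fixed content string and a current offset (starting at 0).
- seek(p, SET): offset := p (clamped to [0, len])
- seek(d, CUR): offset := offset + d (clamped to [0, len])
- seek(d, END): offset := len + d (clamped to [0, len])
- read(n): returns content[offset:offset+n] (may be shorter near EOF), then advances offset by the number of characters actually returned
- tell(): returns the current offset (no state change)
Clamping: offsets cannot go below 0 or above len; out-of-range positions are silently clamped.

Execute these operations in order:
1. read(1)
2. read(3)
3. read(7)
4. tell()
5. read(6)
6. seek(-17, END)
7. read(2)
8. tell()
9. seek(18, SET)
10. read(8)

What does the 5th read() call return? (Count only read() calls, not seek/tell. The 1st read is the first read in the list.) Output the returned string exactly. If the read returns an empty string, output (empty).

Answer: 53

Derivation:
After 1 (read(1)): returned '3', offset=1
After 2 (read(3)): returned '053', offset=4
After 3 (read(7)): returned 'GNHL4BO', offset=11
After 4 (tell()): offset=11
After 5 (read(6)): returned '43R2JI', offset=17
After 6 (seek(-17, END)): offset=2
After 7 (read(2)): returned '53', offset=4
After 8 (tell()): offset=4
After 9 (seek(18, SET)): offset=18
After 10 (read(8)): returned 'E', offset=19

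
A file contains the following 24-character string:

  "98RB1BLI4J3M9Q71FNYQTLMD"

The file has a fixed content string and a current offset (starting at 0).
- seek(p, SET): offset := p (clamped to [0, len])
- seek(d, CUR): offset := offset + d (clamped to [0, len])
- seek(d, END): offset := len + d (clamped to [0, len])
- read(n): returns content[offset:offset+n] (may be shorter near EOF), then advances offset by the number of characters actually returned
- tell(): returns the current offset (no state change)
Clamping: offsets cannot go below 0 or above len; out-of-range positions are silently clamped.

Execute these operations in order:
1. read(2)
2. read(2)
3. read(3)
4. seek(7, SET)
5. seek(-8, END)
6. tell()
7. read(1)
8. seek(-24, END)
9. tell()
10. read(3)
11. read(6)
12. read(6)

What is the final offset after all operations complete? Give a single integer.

Answer: 15

Derivation:
After 1 (read(2)): returned '98', offset=2
After 2 (read(2)): returned 'RB', offset=4
After 3 (read(3)): returned '1BL', offset=7
After 4 (seek(7, SET)): offset=7
After 5 (seek(-8, END)): offset=16
After 6 (tell()): offset=16
After 7 (read(1)): returned 'F', offset=17
After 8 (seek(-24, END)): offset=0
After 9 (tell()): offset=0
After 10 (read(3)): returned '98R', offset=3
After 11 (read(6)): returned 'B1BLI4', offset=9
After 12 (read(6)): returned 'J3M9Q7', offset=15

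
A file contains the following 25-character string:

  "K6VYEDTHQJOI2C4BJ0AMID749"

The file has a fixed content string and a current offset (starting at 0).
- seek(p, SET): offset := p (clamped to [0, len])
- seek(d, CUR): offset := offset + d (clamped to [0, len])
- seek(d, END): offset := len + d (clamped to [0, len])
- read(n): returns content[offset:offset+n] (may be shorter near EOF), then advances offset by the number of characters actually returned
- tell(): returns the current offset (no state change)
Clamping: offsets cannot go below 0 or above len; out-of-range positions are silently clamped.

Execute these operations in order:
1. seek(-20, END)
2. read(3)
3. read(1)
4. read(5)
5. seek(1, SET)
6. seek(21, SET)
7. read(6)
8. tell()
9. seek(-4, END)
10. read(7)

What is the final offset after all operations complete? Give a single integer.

After 1 (seek(-20, END)): offset=5
After 2 (read(3)): returned 'DTH', offset=8
After 3 (read(1)): returned 'Q', offset=9
After 4 (read(5)): returned 'JOI2C', offset=14
After 5 (seek(1, SET)): offset=1
After 6 (seek(21, SET)): offset=21
After 7 (read(6)): returned 'D749', offset=25
After 8 (tell()): offset=25
After 9 (seek(-4, END)): offset=21
After 10 (read(7)): returned 'D749', offset=25

Answer: 25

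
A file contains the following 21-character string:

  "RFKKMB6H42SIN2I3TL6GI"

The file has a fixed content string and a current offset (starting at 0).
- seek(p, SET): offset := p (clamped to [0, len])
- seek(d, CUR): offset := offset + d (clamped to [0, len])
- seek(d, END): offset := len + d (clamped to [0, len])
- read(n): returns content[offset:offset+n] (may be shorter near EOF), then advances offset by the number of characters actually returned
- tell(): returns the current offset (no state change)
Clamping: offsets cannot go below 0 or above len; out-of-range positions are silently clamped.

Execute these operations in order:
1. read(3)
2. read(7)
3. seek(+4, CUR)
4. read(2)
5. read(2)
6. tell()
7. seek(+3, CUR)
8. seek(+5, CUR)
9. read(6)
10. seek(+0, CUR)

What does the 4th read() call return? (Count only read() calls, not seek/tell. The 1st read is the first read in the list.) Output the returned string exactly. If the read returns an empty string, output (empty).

Answer: TL

Derivation:
After 1 (read(3)): returned 'RFK', offset=3
After 2 (read(7)): returned 'KMB6H42', offset=10
After 3 (seek(+4, CUR)): offset=14
After 4 (read(2)): returned 'I3', offset=16
After 5 (read(2)): returned 'TL', offset=18
After 6 (tell()): offset=18
After 7 (seek(+3, CUR)): offset=21
After 8 (seek(+5, CUR)): offset=21
After 9 (read(6)): returned '', offset=21
After 10 (seek(+0, CUR)): offset=21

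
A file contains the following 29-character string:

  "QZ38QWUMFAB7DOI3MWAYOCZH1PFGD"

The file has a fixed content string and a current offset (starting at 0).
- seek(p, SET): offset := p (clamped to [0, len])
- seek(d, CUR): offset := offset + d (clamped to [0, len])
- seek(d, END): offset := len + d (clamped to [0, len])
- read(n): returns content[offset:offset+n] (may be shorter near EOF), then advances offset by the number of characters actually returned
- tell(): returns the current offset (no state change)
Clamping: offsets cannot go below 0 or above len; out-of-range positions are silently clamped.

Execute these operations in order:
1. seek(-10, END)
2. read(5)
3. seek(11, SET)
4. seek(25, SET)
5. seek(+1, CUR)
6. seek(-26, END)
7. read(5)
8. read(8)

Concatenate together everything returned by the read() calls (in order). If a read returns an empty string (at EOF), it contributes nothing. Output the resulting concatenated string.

After 1 (seek(-10, END)): offset=19
After 2 (read(5)): returned 'YOCZH', offset=24
After 3 (seek(11, SET)): offset=11
After 4 (seek(25, SET)): offset=25
After 5 (seek(+1, CUR)): offset=26
After 6 (seek(-26, END)): offset=3
After 7 (read(5)): returned '8QWUM', offset=8
After 8 (read(8)): returned 'FAB7DOI3', offset=16

Answer: YOCZH8QWUMFAB7DOI3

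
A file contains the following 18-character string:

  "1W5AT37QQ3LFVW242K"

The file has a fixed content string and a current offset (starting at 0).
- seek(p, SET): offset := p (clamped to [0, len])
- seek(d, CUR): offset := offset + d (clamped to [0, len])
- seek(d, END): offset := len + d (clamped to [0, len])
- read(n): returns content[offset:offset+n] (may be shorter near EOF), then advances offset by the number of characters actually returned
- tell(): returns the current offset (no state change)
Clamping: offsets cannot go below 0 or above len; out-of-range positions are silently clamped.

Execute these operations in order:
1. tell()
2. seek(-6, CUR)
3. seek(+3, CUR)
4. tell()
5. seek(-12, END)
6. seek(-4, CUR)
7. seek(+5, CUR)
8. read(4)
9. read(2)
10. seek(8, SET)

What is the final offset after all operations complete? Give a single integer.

Answer: 8

Derivation:
After 1 (tell()): offset=0
After 2 (seek(-6, CUR)): offset=0
After 3 (seek(+3, CUR)): offset=3
After 4 (tell()): offset=3
After 5 (seek(-12, END)): offset=6
After 6 (seek(-4, CUR)): offset=2
After 7 (seek(+5, CUR)): offset=7
After 8 (read(4)): returned 'QQ3L', offset=11
After 9 (read(2)): returned 'FV', offset=13
After 10 (seek(8, SET)): offset=8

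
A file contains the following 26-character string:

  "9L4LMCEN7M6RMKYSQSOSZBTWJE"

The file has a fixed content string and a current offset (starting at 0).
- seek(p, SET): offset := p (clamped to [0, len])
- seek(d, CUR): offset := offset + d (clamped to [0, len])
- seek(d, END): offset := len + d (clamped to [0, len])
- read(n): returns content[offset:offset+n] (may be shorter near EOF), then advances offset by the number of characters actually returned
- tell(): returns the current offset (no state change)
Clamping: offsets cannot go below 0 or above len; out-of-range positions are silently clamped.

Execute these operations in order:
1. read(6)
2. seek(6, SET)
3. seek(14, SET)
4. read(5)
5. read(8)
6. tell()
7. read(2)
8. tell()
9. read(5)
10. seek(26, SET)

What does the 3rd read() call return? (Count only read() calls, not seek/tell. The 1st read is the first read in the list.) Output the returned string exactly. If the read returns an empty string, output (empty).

After 1 (read(6)): returned '9L4LMC', offset=6
After 2 (seek(6, SET)): offset=6
After 3 (seek(14, SET)): offset=14
After 4 (read(5)): returned 'YSQSO', offset=19
After 5 (read(8)): returned 'SZBTWJE', offset=26
After 6 (tell()): offset=26
After 7 (read(2)): returned '', offset=26
After 8 (tell()): offset=26
After 9 (read(5)): returned '', offset=26
After 10 (seek(26, SET)): offset=26

Answer: SZBTWJE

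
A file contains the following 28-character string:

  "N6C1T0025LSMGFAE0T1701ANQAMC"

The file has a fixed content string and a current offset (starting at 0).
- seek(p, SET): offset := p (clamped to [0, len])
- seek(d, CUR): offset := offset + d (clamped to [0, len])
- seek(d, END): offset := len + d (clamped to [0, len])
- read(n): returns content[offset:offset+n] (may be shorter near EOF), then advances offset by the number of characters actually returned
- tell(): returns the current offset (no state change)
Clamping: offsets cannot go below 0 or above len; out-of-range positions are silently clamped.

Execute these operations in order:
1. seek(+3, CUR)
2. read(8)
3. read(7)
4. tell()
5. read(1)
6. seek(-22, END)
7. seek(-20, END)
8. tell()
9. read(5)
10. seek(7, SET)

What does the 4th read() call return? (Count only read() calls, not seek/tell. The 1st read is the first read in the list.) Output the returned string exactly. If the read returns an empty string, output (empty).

After 1 (seek(+3, CUR)): offset=3
After 2 (read(8)): returned '1T0025LS', offset=11
After 3 (read(7)): returned 'MGFAE0T', offset=18
After 4 (tell()): offset=18
After 5 (read(1)): returned '1', offset=19
After 6 (seek(-22, END)): offset=6
After 7 (seek(-20, END)): offset=8
After 8 (tell()): offset=8
After 9 (read(5)): returned '5LSMG', offset=13
After 10 (seek(7, SET)): offset=7

Answer: 5LSMG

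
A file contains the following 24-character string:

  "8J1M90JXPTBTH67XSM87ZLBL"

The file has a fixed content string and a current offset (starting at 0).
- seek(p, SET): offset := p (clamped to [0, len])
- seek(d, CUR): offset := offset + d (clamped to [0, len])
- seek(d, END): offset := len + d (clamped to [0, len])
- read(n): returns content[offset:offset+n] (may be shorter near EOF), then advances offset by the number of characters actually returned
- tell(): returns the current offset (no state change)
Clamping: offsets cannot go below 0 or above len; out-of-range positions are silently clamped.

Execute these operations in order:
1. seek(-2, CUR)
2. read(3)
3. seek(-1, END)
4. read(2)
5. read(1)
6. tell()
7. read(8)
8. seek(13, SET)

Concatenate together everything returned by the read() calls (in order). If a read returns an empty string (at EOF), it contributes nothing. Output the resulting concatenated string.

Answer: 8J1L

Derivation:
After 1 (seek(-2, CUR)): offset=0
After 2 (read(3)): returned '8J1', offset=3
After 3 (seek(-1, END)): offset=23
After 4 (read(2)): returned 'L', offset=24
After 5 (read(1)): returned '', offset=24
After 6 (tell()): offset=24
After 7 (read(8)): returned '', offset=24
After 8 (seek(13, SET)): offset=13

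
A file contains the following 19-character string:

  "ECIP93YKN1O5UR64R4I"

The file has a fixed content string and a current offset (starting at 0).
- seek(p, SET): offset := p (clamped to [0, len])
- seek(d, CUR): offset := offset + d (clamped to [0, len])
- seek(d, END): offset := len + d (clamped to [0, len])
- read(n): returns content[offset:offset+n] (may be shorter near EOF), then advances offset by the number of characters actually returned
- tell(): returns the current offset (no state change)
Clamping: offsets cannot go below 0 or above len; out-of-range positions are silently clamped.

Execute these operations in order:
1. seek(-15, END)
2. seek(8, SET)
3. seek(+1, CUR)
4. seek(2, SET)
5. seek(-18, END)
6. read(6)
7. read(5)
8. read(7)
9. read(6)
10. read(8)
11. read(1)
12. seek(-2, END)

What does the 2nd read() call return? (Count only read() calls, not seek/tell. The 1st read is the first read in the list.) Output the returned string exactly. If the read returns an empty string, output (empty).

Answer: KN1O5

Derivation:
After 1 (seek(-15, END)): offset=4
After 2 (seek(8, SET)): offset=8
After 3 (seek(+1, CUR)): offset=9
After 4 (seek(2, SET)): offset=2
After 5 (seek(-18, END)): offset=1
After 6 (read(6)): returned 'CIP93Y', offset=7
After 7 (read(5)): returned 'KN1O5', offset=12
After 8 (read(7)): returned 'UR64R4I', offset=19
After 9 (read(6)): returned '', offset=19
After 10 (read(8)): returned '', offset=19
After 11 (read(1)): returned '', offset=19
After 12 (seek(-2, END)): offset=17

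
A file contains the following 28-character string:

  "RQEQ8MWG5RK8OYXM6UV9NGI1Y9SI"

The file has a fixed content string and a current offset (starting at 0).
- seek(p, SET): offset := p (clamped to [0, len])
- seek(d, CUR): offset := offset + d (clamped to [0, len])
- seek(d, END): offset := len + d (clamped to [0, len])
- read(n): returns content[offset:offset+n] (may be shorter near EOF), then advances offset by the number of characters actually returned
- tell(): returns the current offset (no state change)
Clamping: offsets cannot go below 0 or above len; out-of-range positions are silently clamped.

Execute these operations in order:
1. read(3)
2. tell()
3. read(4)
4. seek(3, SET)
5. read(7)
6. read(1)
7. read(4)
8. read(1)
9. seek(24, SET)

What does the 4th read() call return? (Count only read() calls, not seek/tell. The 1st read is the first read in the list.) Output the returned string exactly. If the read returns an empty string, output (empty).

After 1 (read(3)): returned 'RQE', offset=3
After 2 (tell()): offset=3
After 3 (read(4)): returned 'Q8MW', offset=7
After 4 (seek(3, SET)): offset=3
After 5 (read(7)): returned 'Q8MWG5R', offset=10
After 6 (read(1)): returned 'K', offset=11
After 7 (read(4)): returned '8OYX', offset=15
After 8 (read(1)): returned 'M', offset=16
After 9 (seek(24, SET)): offset=24

Answer: K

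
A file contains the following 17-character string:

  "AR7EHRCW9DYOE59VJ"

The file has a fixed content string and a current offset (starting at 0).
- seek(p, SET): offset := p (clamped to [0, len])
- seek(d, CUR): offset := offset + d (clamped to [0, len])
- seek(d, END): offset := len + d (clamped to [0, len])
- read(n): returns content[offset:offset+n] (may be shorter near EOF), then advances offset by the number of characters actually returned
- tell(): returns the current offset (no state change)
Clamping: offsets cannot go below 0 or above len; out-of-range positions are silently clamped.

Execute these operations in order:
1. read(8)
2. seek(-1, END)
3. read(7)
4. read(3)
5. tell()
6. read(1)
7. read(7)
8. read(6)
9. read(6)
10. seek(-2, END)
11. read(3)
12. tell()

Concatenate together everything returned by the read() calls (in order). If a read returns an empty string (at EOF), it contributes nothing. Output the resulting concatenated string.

Answer: AR7EHRCWJVJ

Derivation:
After 1 (read(8)): returned 'AR7EHRCW', offset=8
After 2 (seek(-1, END)): offset=16
After 3 (read(7)): returned 'J', offset=17
After 4 (read(3)): returned '', offset=17
After 5 (tell()): offset=17
After 6 (read(1)): returned '', offset=17
After 7 (read(7)): returned '', offset=17
After 8 (read(6)): returned '', offset=17
After 9 (read(6)): returned '', offset=17
After 10 (seek(-2, END)): offset=15
After 11 (read(3)): returned 'VJ', offset=17
After 12 (tell()): offset=17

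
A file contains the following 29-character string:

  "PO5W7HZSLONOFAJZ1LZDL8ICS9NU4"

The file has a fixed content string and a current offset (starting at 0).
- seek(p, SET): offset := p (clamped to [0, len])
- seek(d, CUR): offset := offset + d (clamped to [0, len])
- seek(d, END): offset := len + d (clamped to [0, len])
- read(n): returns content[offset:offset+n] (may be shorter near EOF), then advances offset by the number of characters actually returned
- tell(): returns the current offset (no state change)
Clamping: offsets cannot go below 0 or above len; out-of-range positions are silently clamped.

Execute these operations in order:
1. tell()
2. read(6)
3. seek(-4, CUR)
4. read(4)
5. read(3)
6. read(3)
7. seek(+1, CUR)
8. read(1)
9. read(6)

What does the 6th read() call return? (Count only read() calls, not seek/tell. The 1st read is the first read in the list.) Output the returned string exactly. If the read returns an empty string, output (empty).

After 1 (tell()): offset=0
After 2 (read(6)): returned 'PO5W7H', offset=6
After 3 (seek(-4, CUR)): offset=2
After 4 (read(4)): returned '5W7H', offset=6
After 5 (read(3)): returned 'ZSL', offset=9
After 6 (read(3)): returned 'ONO', offset=12
After 7 (seek(+1, CUR)): offset=13
After 8 (read(1)): returned 'A', offset=14
After 9 (read(6)): returned 'JZ1LZD', offset=20

Answer: JZ1LZD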